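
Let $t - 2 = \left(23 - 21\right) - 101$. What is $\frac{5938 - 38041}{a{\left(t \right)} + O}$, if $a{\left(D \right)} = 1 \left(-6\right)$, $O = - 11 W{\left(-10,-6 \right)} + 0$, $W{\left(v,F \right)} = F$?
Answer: $- \frac{10701}{20} \approx -535.05$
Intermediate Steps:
$t = -97$ ($t = 2 + \left(\left(23 - 21\right) - 101\right) = 2 + \left(2 - 101\right) = 2 - 99 = -97$)
$O = 66$ ($O = \left(-11\right) \left(-6\right) + 0 = 66 + 0 = 66$)
$a{\left(D \right)} = -6$
$\frac{5938 - 38041}{a{\left(t \right)} + O} = \frac{5938 - 38041}{-6 + 66} = - \frac{32103}{60} = \left(-32103\right) \frac{1}{60} = - \frac{10701}{20}$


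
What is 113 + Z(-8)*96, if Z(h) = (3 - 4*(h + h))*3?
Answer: 19409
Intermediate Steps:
Z(h) = 9 - 24*h (Z(h) = (3 - 8*h)*3 = 9 - 24*h)
113 + Z(-8)*96 = 113 + (9 - 24*(-8))*96 = 113 + (9 + 192)*96 = 113 + 201*96 = 113 + 19296 = 19409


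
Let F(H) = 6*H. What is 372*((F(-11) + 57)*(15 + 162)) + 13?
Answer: -592583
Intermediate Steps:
372*((F(-11) + 57)*(15 + 162)) + 13 = 372*((6*(-11) + 57)*(15 + 162)) + 13 = 372*((-66 + 57)*177) + 13 = 372*(-9*177) + 13 = 372*(-1593) + 13 = -592596 + 13 = -592583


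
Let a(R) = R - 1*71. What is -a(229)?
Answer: -158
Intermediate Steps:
a(R) = -71 + R (a(R) = R - 71 = -71 + R)
-a(229) = -(-71 + 229) = -1*158 = -158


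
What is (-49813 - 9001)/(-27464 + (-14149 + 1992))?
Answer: 58814/39621 ≈ 1.4844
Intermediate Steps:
(-49813 - 9001)/(-27464 + (-14149 + 1992)) = -58814/(-27464 - 12157) = -58814/(-39621) = -58814*(-1/39621) = 58814/39621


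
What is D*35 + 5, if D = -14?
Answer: -485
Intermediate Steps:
D*35 + 5 = -14*35 + 5 = -490 + 5 = -485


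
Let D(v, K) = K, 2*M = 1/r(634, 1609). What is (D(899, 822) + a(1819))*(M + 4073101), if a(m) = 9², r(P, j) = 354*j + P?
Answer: 599221422272889/162920 ≈ 3.6780e+9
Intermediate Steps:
r(P, j) = P + 354*j
a(m) = 81
M = 1/1140440 (M = 1/(2*(634 + 354*1609)) = 1/(2*(634 + 569586)) = (½)/570220 = (½)*(1/570220) = 1/1140440 ≈ 8.7685e-7)
(D(899, 822) + a(1819))*(M + 4073101) = (822 + 81)*(1/1140440 + 4073101) = 903*(4645127304441/1140440) = 599221422272889/162920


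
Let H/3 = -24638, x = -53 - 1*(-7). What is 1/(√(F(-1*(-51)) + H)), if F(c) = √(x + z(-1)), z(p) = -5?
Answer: (-73914 + I*√51)^(-½) ≈ 1.8e-7 - 0.0036782*I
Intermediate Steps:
x = -46 (x = -53 + 7 = -46)
H = -73914 (H = 3*(-24638) = -73914)
F(c) = I*√51 (F(c) = √(-46 - 5) = √(-51) = I*√51)
1/(√(F(-1*(-51)) + H)) = 1/(√(I*√51 - 73914)) = 1/(√(-73914 + I*√51)) = (-73914 + I*√51)^(-½)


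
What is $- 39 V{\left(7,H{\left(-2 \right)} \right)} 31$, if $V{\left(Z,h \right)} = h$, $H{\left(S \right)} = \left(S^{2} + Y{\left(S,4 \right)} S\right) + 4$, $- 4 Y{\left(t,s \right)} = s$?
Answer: $-12090$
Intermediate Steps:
$Y{\left(t,s \right)} = - \frac{s}{4}$
$H{\left(S \right)} = 4 + S^{2} - S$ ($H{\left(S \right)} = \left(S^{2} + \left(- \frac{1}{4}\right) 4 S\right) + 4 = \left(S^{2} - S\right) + 4 = 4 + S^{2} - S$)
$- 39 V{\left(7,H{\left(-2 \right)} \right)} 31 = - 39 \left(4 + \left(-2\right)^{2} - -2\right) 31 = - 39 \left(4 + 4 + 2\right) 31 = \left(-39\right) 10 \cdot 31 = \left(-390\right) 31 = -12090$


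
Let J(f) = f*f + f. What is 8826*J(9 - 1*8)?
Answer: 17652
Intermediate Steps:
J(f) = f + f² (J(f) = f² + f = f + f²)
8826*J(9 - 1*8) = 8826*((9 - 1*8)*(1 + (9 - 1*8))) = 8826*((9 - 8)*(1 + (9 - 8))) = 8826*(1*(1 + 1)) = 8826*(1*2) = 8826*2 = 17652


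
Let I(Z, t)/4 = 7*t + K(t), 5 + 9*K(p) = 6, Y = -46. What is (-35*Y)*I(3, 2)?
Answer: 817880/9 ≈ 90876.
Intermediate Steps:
K(p) = ⅑ (K(p) = -5/9 + (⅑)*6 = -5/9 + ⅔ = ⅑)
I(Z, t) = 4/9 + 28*t (I(Z, t) = 4*(7*t + ⅑) = 4*(⅑ + 7*t) = 4/9 + 28*t)
(-35*Y)*I(3, 2) = (-35*(-46))*(4/9 + 28*2) = 1610*(4/9 + 56) = 1610*(508/9) = 817880/9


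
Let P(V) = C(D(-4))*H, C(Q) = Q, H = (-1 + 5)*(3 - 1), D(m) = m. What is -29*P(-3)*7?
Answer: 6496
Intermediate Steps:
H = 8 (H = 4*2 = 8)
P(V) = -32 (P(V) = -4*8 = -32)
-29*P(-3)*7 = -29*(-32)*7 = 928*7 = 6496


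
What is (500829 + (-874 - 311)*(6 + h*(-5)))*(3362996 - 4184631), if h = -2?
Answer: -395920435815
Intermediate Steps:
(500829 + (-874 - 311)*(6 + h*(-5)))*(3362996 - 4184631) = (500829 + (-874 - 311)*(6 - 2*(-5)))*(3362996 - 4184631) = (500829 - 1185*(6 + 10))*(-821635) = (500829 - 1185*16)*(-821635) = (500829 - 18960)*(-821635) = 481869*(-821635) = -395920435815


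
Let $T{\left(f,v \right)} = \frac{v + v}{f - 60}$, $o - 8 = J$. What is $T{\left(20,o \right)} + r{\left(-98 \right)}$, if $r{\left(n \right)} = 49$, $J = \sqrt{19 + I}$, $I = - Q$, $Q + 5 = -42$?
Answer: $\frac{243}{5} - \frac{\sqrt{66}}{20} \approx 48.194$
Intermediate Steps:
$Q = -47$ ($Q = -5 - 42 = -47$)
$I = 47$ ($I = \left(-1\right) \left(-47\right) = 47$)
$J = \sqrt{66}$ ($J = \sqrt{19 + 47} = \sqrt{66} \approx 8.124$)
$o = 8 + \sqrt{66} \approx 16.124$
$T{\left(f,v \right)} = \frac{2 v}{-60 + f}$
$T{\left(20,o \right)} + r{\left(-98 \right)} = \frac{2 \left(8 + \sqrt{66}\right)}{-60 + 20} + 49 = \frac{2 \left(8 + \sqrt{66}\right)}{-40} + 49 = 2 \left(8 + \sqrt{66}\right) \left(- \frac{1}{40}\right) + 49 = \left(- \frac{2}{5} - \frac{\sqrt{66}}{20}\right) + 49 = \frac{243}{5} - \frac{\sqrt{66}}{20}$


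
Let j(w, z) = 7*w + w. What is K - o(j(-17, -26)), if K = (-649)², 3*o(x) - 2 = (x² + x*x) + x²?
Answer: 1208113/3 ≈ 4.0270e+5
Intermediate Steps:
j(w, z) = 8*w
o(x) = ⅔ + x² (o(x) = ⅔ + ((x² + x*x) + x²)/3 = ⅔ + ((x² + x²) + x²)/3 = ⅔ + (2*x² + x²)/3 = ⅔ + (3*x²)/3 = ⅔ + x²)
K = 421201
K - o(j(-17, -26)) = 421201 - (⅔ + (8*(-17))²) = 421201 - (⅔ + (-136)²) = 421201 - (⅔ + 18496) = 421201 - 1*55490/3 = 421201 - 55490/3 = 1208113/3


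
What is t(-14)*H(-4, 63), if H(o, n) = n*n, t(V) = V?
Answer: -55566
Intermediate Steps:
H(o, n) = n²
t(-14)*H(-4, 63) = -14*63² = -14*3969 = -55566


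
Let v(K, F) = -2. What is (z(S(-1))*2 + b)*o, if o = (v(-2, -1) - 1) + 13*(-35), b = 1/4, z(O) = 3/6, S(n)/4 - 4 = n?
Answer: -1145/2 ≈ -572.50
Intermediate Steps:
S(n) = 16 + 4*n
z(O) = ½ (z(O) = 3*(⅙) = ½)
b = ¼ ≈ 0.25000
o = -458 (o = (-2 - 1) + 13*(-35) = -3 - 455 = -458)
(z(S(-1))*2 + b)*o = ((½)*2 + ¼)*(-458) = (1 + ¼)*(-458) = (5/4)*(-458) = -1145/2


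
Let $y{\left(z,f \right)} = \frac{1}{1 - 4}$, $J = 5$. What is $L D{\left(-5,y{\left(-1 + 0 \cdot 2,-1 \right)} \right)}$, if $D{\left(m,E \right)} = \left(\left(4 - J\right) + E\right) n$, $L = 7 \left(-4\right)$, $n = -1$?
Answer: $- \frac{112}{3} \approx -37.333$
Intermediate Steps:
$y{\left(z,f \right)} = - \frac{1}{3}$ ($y{\left(z,f \right)} = \frac{1}{-3} = - \frac{1}{3}$)
$L = -28$
$D{\left(m,E \right)} = 1 - E$ ($D{\left(m,E \right)} = \left(\left(4 - 5\right) + E\right) \left(-1\right) = \left(-1 + E\right) \left(-1\right) = 1 - E$)
$L D{\left(-5,y{\left(-1 + 0 \cdot 2,-1 \right)} \right)} = - 28 \left(1 - - \frac{1}{3}\right) = - 28 \left(1 + \frac{1}{3}\right) = \left(-28\right) \frac{4}{3} = - \frac{112}{3}$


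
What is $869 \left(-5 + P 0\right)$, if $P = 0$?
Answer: $-4345$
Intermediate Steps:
$869 \left(-5 + P 0\right) = 869 \left(-5 + 0 \cdot 0\right) = 869 \left(-5 + 0\right) = 869 \left(-5\right) = -4345$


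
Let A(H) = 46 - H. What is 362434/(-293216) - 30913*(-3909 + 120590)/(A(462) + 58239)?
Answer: -528819633978415/8477314384 ≈ -62381.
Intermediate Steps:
362434/(-293216) - 30913*(-3909 + 120590)/(A(462) + 58239) = 362434/(-293216) - 30913*(-3909 + 120590)/((46 - 1*462) + 58239) = 362434*(-1/293216) - 30913*116681/((46 - 462) + 58239) = -181217/146608 - 30913*116681/(-416 + 58239) = -181217/146608 - 30913/(57823*(1/116681)) = -181217/146608 - 30913/57823/116681 = -181217/146608 - 30913*116681/57823 = -181217/146608 - 3606959753/57823 = -528819633978415/8477314384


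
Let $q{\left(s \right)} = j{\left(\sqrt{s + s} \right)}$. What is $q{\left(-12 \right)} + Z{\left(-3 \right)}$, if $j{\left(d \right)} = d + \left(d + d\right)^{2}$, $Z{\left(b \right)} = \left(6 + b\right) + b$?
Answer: $-96 + 2 i \sqrt{6} \approx -96.0 + 4.899 i$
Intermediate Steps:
$Z{\left(b \right)} = 6 + 2 b$
$j{\left(d \right)} = d + 4 d^{2}$ ($j{\left(d \right)} = d + \left(2 d\right)^{2} = d + 4 d^{2}$)
$q{\left(s \right)} = \sqrt{2} \sqrt{s} \left(1 + 4 \sqrt{2} \sqrt{s}\right)$ ($q{\left(s \right)} = \sqrt{s + s} \left(1 + 4 \sqrt{s + s}\right) = \sqrt{2 s} \left(1 + 4 \sqrt{2 s}\right) = \sqrt{2} \sqrt{s} \left(1 + 4 \sqrt{2} \sqrt{s}\right)$)
$q{\left(-12 \right)} + Z{\left(-3 \right)} = \left(8 \left(-12\right) + \sqrt{2} \sqrt{-12}\right) + \left(6 + 2 \left(-3\right)\right) = \left(-96 + \sqrt{2} \cdot 2 i \sqrt{3}\right) + \left(6 - 6\right) = \left(-96 + 2 i \sqrt{6}\right) + 0 = -96 + 2 i \sqrt{6}$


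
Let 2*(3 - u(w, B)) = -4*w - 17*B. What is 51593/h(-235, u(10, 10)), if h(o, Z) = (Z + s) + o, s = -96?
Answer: -51593/223 ≈ -231.36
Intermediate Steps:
u(w, B) = 3 + 2*w + 17*B/2 (u(w, B) = 3 - (-4*w - 17*B)/2 = 3 - (-17*B - 4*w)/2 = 3 + (2*w + 17*B/2) = 3 + 2*w + 17*B/2)
h(o, Z) = -96 + Z + o (h(o, Z) = (Z - 96) + o = (-96 + Z) + o = -96 + Z + o)
51593/h(-235, u(10, 10)) = 51593/(-96 + (3 + 2*10 + (17/2)*10) - 235) = 51593/(-96 + (3 + 20 + 85) - 235) = 51593/(-96 + 108 - 235) = 51593/(-223) = 51593*(-1/223) = -51593/223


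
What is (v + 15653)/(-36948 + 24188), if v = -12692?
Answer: -2961/12760 ≈ -0.23205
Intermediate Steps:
(v + 15653)/(-36948 + 24188) = (-12692 + 15653)/(-36948 + 24188) = 2961/(-12760) = 2961*(-1/12760) = -2961/12760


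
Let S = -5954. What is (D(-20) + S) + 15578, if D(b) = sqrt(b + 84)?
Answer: 9632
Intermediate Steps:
D(b) = sqrt(84 + b)
(D(-20) + S) + 15578 = (sqrt(84 - 20) - 5954) + 15578 = (sqrt(64) - 5954) + 15578 = (8 - 5954) + 15578 = -5946 + 15578 = 9632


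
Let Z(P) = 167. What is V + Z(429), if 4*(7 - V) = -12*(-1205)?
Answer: -3441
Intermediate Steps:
V = -3608 (V = 7 - (-3)*(-1205) = 7 - ¼*14460 = 7 - 3615 = -3608)
V + Z(429) = -3608 + 167 = -3441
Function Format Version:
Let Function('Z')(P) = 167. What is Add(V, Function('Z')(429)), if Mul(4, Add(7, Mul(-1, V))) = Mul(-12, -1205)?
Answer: -3441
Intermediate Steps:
V = -3608 (V = Add(7, Mul(Rational(-1, 4), Mul(-12, -1205))) = Add(7, Mul(Rational(-1, 4), 14460)) = Add(7, -3615) = -3608)
Add(V, Function('Z')(429)) = Add(-3608, 167) = -3441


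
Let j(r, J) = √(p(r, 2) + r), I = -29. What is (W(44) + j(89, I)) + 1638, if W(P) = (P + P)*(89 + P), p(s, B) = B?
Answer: 13342 + √91 ≈ 13352.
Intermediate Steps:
W(P) = 2*P*(89 + P) (W(P) = (2*P)*(89 + P) = 2*P*(89 + P))
j(r, J) = √(2 + r)
(W(44) + j(89, I)) + 1638 = (2*44*(89 + 44) + √(2 + 89)) + 1638 = (2*44*133 + √91) + 1638 = (11704 + √91) + 1638 = 13342 + √91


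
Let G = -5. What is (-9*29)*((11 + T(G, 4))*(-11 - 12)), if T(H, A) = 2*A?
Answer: 114057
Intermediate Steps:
(-9*29)*((11 + T(G, 4))*(-11 - 12)) = (-9*29)*((11 + 2*4)*(-11 - 12)) = -261*(11 + 8)*(-23) = -4959*(-23) = -261*(-437) = 114057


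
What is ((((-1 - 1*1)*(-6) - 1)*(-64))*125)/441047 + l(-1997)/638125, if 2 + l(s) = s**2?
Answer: 1702743523329/281443116875 ≈ 6.0500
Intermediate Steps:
l(s) = -2 + s**2
((((-1 - 1*1)*(-6) - 1)*(-64))*125)/441047 + l(-1997)/638125 = ((((-1 - 1*1)*(-6) - 1)*(-64))*125)/441047 + (-2 + (-1997)**2)/638125 = ((((-1 - 1)*(-6) - 1)*(-64))*125)*(1/441047) + (-2 + 3988009)*(1/638125) = (((-2*(-6) - 1)*(-64))*125)*(1/441047) + 3988007*(1/638125) = (((12 - 1)*(-64))*125)*(1/441047) + 3988007/638125 = ((11*(-64))*125)*(1/441047) + 3988007/638125 = -704*125*(1/441047) + 3988007/638125 = -88000*1/441047 + 3988007/638125 = -88000/441047 + 3988007/638125 = 1702743523329/281443116875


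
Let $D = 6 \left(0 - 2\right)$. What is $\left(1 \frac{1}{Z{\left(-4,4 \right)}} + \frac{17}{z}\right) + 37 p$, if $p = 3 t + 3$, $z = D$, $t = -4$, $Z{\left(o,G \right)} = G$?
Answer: $- \frac{2005}{6} \approx -334.17$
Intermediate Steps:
$D = -12$ ($D = 6 \left(-2\right) = -12$)
$z = -12$
$p = -9$ ($p = 3 \left(-4\right) + 3 = -12 + 3 = -9$)
$\left(1 \frac{1}{Z{\left(-4,4 \right)}} + \frac{17}{z}\right) + 37 p = \left(1 \cdot \frac{1}{4} + \frac{17}{-12}\right) + 37 \left(-9\right) = \left(1 \cdot \frac{1}{4} + 17 \left(- \frac{1}{12}\right)\right) - 333 = \left(\frac{1}{4} - \frac{17}{12}\right) - 333 = - \frac{7}{6} - 333 = - \frac{2005}{6}$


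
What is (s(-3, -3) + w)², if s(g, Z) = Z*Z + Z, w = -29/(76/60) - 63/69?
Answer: 60559524/190969 ≈ 317.12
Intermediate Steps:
w = -10404/437 (w = -29/(76*(1/60)) - 63*1/69 = -29/19/15 - 21/23 = -29*15/19 - 21/23 = -435/19 - 21/23 = -10404/437 ≈ -23.808)
s(g, Z) = Z + Z² (s(g, Z) = Z² + Z = Z + Z²)
(s(-3, -3) + w)² = (-3*(1 - 3) - 10404/437)² = (-3*(-2) - 10404/437)² = (6 - 10404/437)² = (-7782/437)² = 60559524/190969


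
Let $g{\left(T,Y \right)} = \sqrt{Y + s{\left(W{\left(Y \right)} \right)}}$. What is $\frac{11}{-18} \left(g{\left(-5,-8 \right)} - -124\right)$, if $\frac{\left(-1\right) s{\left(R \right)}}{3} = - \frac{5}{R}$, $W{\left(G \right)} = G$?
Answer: $- \frac{682}{9} - \frac{11 i \sqrt{158}}{72} \approx -75.778 - 1.9204 i$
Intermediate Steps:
$s{\left(R \right)} = \frac{15}{R}$ ($s{\left(R \right)} = - 3 \left(- \frac{5}{R}\right) = \frac{15}{R}$)
$g{\left(T,Y \right)} = \sqrt{Y + \frac{15}{Y}}$
$\frac{11}{-18} \left(g{\left(-5,-8 \right)} - -124\right) = \frac{11}{-18} \left(\sqrt{-8 + \frac{15}{-8}} - -124\right) = 11 \left(- \frac{1}{18}\right) \left(\sqrt{-8 + 15 \left(- \frac{1}{8}\right)} + 124\right) = - \frac{11 \left(\sqrt{-8 - \frac{15}{8}} + 124\right)}{18} = - \frac{11 \left(\sqrt{- \frac{79}{8}} + 124\right)}{18} = - \frac{11 \left(\frac{i \sqrt{158}}{4} + 124\right)}{18} = - \frac{11 \left(124 + \frac{i \sqrt{158}}{4}\right)}{18} = - \frac{682}{9} - \frac{11 i \sqrt{158}}{72}$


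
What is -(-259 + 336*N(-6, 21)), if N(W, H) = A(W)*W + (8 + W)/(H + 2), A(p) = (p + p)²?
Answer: 6682277/23 ≈ 2.9053e+5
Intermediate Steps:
A(p) = 4*p² (A(p) = (2*p)² = 4*p²)
N(W, H) = 4*W³ + (8 + W)/(2 + H) (N(W, H) = (4*W²)*W + (8 + W)/(H + 2) = 4*W³ + (8 + W)/(2 + H))
-(-259 + 336*N(-6, 21)) = -(-259 + 336*((8 - 6 + 8*(-6)³ + 4*21*(-6)³)/(2 + 21))) = -(-259 + 336*((8 - 6 + 8*(-216) + 4*21*(-216))/23)) = -(-259 + 336*((8 - 6 - 1728 - 18144)/23)) = -(-259 + 336*((1/23)*(-19870))) = -(-259 + 336*(-19870/23)) = -(-259 - 6676320/23) = -1*(-6682277/23) = 6682277/23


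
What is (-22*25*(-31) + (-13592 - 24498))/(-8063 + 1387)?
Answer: 5260/1669 ≈ 3.1516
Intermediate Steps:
(-22*25*(-31) + (-13592 - 24498))/(-8063 + 1387) = (-550*(-31) - 38090)/(-6676) = (17050 - 38090)*(-1/6676) = -21040*(-1/6676) = 5260/1669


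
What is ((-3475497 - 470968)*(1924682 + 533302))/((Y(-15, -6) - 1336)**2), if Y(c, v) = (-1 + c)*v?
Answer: -30313586958/4805 ≈ -6.3088e+6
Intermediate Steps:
Y(c, v) = v*(-1 + c)
((-3475497 - 470968)*(1924682 + 533302))/((Y(-15, -6) - 1336)**2) = ((-3475497 - 470968)*(1924682 + 533302))/((-6*(-1 - 15) - 1336)**2) = (-3946465*2457984)/((-6*(-16) - 1336)**2) = -9700347826560/(96 - 1336)**2 = -9700347826560/((-1240)**2) = -9700347826560/1537600 = -9700347826560*1/1537600 = -30313586958/4805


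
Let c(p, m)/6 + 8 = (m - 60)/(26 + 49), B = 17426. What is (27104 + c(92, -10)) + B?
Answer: 222382/5 ≈ 44476.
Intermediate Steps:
c(p, m) = -264/5 + 2*m/25 (c(p, m) = -48 + 6*((m - 60)/(26 + 49)) = -48 + 6*((-60 + m)/75) = -48 + 6*((-60 + m)*(1/75)) = -48 + 6*(-⅘ + m/75) = -48 + (-24/5 + 2*m/25) = -264/5 + 2*m/25)
(27104 + c(92, -10)) + B = (27104 + (-264/5 + (2/25)*(-10))) + 17426 = (27104 + (-264/5 - ⅘)) + 17426 = (27104 - 268/5) + 17426 = 135252/5 + 17426 = 222382/5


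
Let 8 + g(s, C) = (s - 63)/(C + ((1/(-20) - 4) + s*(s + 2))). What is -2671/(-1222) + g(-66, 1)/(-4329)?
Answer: 75149614225/34352285994 ≈ 2.1876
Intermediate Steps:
g(s, C) = -8 + (-63 + s)/(-81/20 + C + s*(2 + s)) (g(s, C) = -8 + (s - 63)/(C + ((1/(-20) - 4) + s*(s + 2))) = -8 + (-63 + s)/(C + ((-1/20 - 4) + s*(2 + s))) = -8 + (-63 + s)/(C + (-81/20 + s*(2 + s))) = -8 + (-63 + s)/(-81/20 + C + s*(2 + s)))
-2671/(-1222) + g(-66, 1)/(-4329) = -2671/(-1222) + (4*(-153 - 75*(-66) - 40*1 - 40*(-66)**2)/(-81 + 20*1 + 20*(-66)**2 + 40*(-66)))/(-4329) = -2671*(-1/1222) + (4*(-153 + 4950 - 40 - 40*4356)/(-81 + 20 + 20*4356 - 2640))*(-1/4329) = 2671/1222 + (4*(-153 + 4950 - 40 - 174240)/(-81 + 20 + 87120 - 2640))*(-1/4329) = 2671/1222 + (4*(-169483)/84419)*(-1/4329) = 2671/1222 + (4*(1/84419)*(-169483))*(-1/4329) = 2671/1222 - 677932/84419*(-1/4329) = 2671/1222 + 677932/365449851 = 75149614225/34352285994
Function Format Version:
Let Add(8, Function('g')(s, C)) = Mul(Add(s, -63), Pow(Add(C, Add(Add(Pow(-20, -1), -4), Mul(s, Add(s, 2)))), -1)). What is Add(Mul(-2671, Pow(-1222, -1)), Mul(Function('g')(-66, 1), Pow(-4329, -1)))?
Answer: Rational(75149614225, 34352285994) ≈ 2.1876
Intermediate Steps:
Function('g')(s, C) = Add(-8, Mul(Pow(Add(Rational(-81, 20), C, Mul(s, Add(2, s))), -1), Add(-63, s))) (Function('g')(s, C) = Add(-8, Mul(Add(s, -63), Pow(Add(C, Add(Add(Pow(-20, -1), -4), Mul(s, Add(s, 2)))), -1))) = Add(-8, Mul(Add(-63, s), Pow(Add(C, Add(Add(Rational(-1, 20), -4), Mul(s, Add(2, s)))), -1))) = Add(-8, Mul(Add(-63, s), Pow(Add(C, Add(Rational(-81, 20), Mul(s, Add(2, s)))), -1))) = Add(-8, Mul(Add(-63, s), Pow(Add(Rational(-81, 20), C, Mul(s, Add(2, s))), -1))) = Add(-8, Mul(Pow(Add(Rational(-81, 20), C, Mul(s, Add(2, s))), -1), Add(-63, s))))
Add(Mul(-2671, Pow(-1222, -1)), Mul(Function('g')(-66, 1), Pow(-4329, -1))) = Add(Mul(-2671, Pow(-1222, -1)), Mul(Mul(4, Pow(Add(-81, Mul(20, 1), Mul(20, Pow(-66, 2)), Mul(40, -66)), -1), Add(-153, Mul(-75, -66), Mul(-40, 1), Mul(-40, Pow(-66, 2)))), Pow(-4329, -1))) = Add(Mul(-2671, Rational(-1, 1222)), Mul(Mul(4, Pow(Add(-81, 20, Mul(20, 4356), -2640), -1), Add(-153, 4950, -40, Mul(-40, 4356))), Rational(-1, 4329))) = Add(Rational(2671, 1222), Mul(Mul(4, Pow(Add(-81, 20, 87120, -2640), -1), Add(-153, 4950, -40, -174240)), Rational(-1, 4329))) = Add(Rational(2671, 1222), Mul(Mul(4, Pow(84419, -1), -169483), Rational(-1, 4329))) = Add(Rational(2671, 1222), Mul(Mul(4, Rational(1, 84419), -169483), Rational(-1, 4329))) = Add(Rational(2671, 1222), Mul(Rational(-677932, 84419), Rational(-1, 4329))) = Add(Rational(2671, 1222), Rational(677932, 365449851)) = Rational(75149614225, 34352285994)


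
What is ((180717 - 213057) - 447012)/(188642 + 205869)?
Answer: -479352/394511 ≈ -1.2151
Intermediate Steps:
((180717 - 213057) - 447012)/(188642 + 205869) = (-32340 - 447012)/394511 = -479352*1/394511 = -479352/394511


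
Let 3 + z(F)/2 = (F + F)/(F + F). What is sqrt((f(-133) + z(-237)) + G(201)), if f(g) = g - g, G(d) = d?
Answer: sqrt(197) ≈ 14.036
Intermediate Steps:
f(g) = 0
z(F) = -4 (z(F) = -6 + 2*((F + F)/(F + F)) = -6 + 2*((2*F)/((2*F))) = -6 + 2*((2*F)*(1/(2*F))) = -6 + 2*1 = -6 + 2 = -4)
sqrt((f(-133) + z(-237)) + G(201)) = sqrt((0 - 4) + 201) = sqrt(-4 + 201) = sqrt(197)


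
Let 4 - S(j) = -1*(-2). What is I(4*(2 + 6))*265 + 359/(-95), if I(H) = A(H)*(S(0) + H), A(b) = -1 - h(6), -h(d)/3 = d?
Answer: 14550791/95 ≈ 1.5317e+5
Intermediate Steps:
h(d) = -3*d
S(j) = 2 (S(j) = 4 - (-1)*(-2) = 4 - 1*2 = 4 - 2 = 2)
A(b) = 17 (A(b) = -1 - (-3)*6 = -1 - 1*(-18) = -1 + 18 = 17)
I(H) = 34 + 17*H (I(H) = 17*(2 + H) = 34 + 17*H)
I(4*(2 + 6))*265 + 359/(-95) = (34 + 17*(4*(2 + 6)))*265 + 359/(-95) = (34 + 17*(4*8))*265 + 359*(-1/95) = (34 + 17*32)*265 - 359/95 = (34 + 544)*265 - 359/95 = 578*265 - 359/95 = 153170 - 359/95 = 14550791/95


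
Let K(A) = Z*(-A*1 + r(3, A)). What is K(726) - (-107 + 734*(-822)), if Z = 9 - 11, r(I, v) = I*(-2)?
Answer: 604919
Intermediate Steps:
r(I, v) = -2*I
Z = -2
K(A) = 12 + 2*A (K(A) = -2*(-A*1 - 2*3) = -2*(-A - 6) = -2*(-6 - A) = 12 + 2*A)
K(726) - (-107 + 734*(-822)) = (12 + 2*726) - (-107 + 734*(-822)) = (12 + 1452) - (-107 - 603348) = 1464 - 1*(-603455) = 1464 + 603455 = 604919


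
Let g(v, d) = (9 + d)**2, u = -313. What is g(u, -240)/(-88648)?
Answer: -7623/12664 ≈ -0.60194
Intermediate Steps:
g(u, -240)/(-88648) = (9 - 240)**2/(-88648) = (-231)**2*(-1/88648) = 53361*(-1/88648) = -7623/12664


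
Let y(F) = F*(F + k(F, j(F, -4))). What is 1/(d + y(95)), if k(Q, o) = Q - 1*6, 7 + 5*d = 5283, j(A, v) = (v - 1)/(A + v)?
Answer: 5/92676 ≈ 5.3951e-5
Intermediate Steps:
j(A, v) = (-1 + v)/(A + v)
d = 5276/5 (d = -7/5 + (⅕)*5283 = -7/5 + 5283/5 = 5276/5 ≈ 1055.2)
k(Q, o) = -6 + Q (k(Q, o) = Q - 6 = -6 + Q)
y(F) = F*(-6 + 2*F) (y(F) = F*(F + (-6 + F)) = F*(-6 + 2*F))
1/(d + y(95)) = 1/(5276/5 + 2*95*(-3 + 95)) = 1/(5276/5 + 2*95*92) = 1/(5276/5 + 17480) = 1/(92676/5) = 5/92676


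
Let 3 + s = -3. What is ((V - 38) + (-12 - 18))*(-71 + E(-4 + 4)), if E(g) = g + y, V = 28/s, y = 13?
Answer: 12644/3 ≈ 4214.7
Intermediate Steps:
s = -6 (s = -3 - 3 = -6)
V = -14/3 (V = 28/(-6) = 28*(-⅙) = -14/3 ≈ -4.6667)
E(g) = 13 + g (E(g) = g + 13 = 13 + g)
((V - 38) + (-12 - 18))*(-71 + E(-4 + 4)) = ((-14/3 - 38) + (-12 - 18))*(-71 + (13 + (-4 + 4))) = (-128/3 - 30)*(-71 + (13 + 0)) = -218*(-71 + 13)/3 = -218/3*(-58) = 12644/3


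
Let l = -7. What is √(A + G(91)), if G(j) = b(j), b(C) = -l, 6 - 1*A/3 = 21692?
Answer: I*√65051 ≈ 255.05*I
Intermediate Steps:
A = -65058 (A = 18 - 3*21692 = 18 - 65076 = -65058)
b(C) = 7 (b(C) = -1*(-7) = 7)
G(j) = 7
√(A + G(91)) = √(-65058 + 7) = √(-65051) = I*√65051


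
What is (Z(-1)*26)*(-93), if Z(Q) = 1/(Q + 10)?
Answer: -806/3 ≈ -268.67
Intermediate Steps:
Z(Q) = 1/(10 + Q)
(Z(-1)*26)*(-93) = (26/(10 - 1))*(-93) = (26/9)*(-93) = -806/3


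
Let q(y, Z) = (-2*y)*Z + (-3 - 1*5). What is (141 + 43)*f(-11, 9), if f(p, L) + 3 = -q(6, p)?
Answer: -23368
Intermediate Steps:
q(y, Z) = -8 - 2*Z*y (q(y, Z) = -2*Z*y + (-3 - 5) = -2*Z*y - 8 = -8 - 2*Z*y)
f(p, L) = 5 + 12*p (f(p, L) = -3 - (-8 - 2*p*6) = -3 - (-8 - 12*p) = -3 + (8 + 12*p) = 5 + 12*p)
(141 + 43)*f(-11, 9) = (141 + 43)*(5 + 12*(-11)) = 184*(5 - 132) = 184*(-127) = -23368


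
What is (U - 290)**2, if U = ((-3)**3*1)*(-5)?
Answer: 24025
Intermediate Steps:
U = 135 (U = -27*1*(-5) = -27*(-5) = 135)
(U - 290)**2 = (135 - 290)**2 = (-155)**2 = 24025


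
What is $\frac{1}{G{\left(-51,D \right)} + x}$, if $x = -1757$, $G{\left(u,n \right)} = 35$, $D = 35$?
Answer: $- \frac{1}{1722} \approx -0.00058072$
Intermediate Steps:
$\frac{1}{G{\left(-51,D \right)} + x} = \frac{1}{35 - 1757} = \frac{1}{-1722} = - \frac{1}{1722}$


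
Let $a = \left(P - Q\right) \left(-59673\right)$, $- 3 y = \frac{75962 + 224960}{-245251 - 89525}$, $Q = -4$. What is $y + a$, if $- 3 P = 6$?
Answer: $- \frac{59931114283}{502164} \approx -1.1935 \cdot 10^{5}$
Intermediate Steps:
$P = -2$ ($P = \left(- \frac{1}{3}\right) 6 = -2$)
$y = \frac{150461}{502164}$ ($y = - \frac{\left(75962 + 224960\right) \frac{1}{-245251 - 89525}}{3} = - \frac{300922 \frac{1}{-334776}}{3} = - \frac{300922 \left(- \frac{1}{334776}\right)}{3} = \left(- \frac{1}{3}\right) \left(- \frac{150461}{167388}\right) = \frac{150461}{502164} \approx 0.29963$)
$a = -119346$ ($a = \left(-2 - -4\right) \left(-59673\right) = \left(-2 + 4\right) \left(-59673\right) = 2 \left(-59673\right) = -119346$)
$y + a = \frac{150461}{502164} - 119346 = - \frac{59931114283}{502164}$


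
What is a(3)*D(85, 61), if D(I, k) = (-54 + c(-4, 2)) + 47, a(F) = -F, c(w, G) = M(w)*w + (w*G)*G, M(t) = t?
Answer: 21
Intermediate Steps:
c(w, G) = w² + w*G² (c(w, G) = w*w + (w*G)*G = w² + (G*w)*G = w² + w*G²)
D(I, k) = -7 (D(I, k) = (-54 - 4*(-4 + 2²)) + 47 = (-54 - 4*(-4 + 4)) + 47 = (-54 - 4*0) + 47 = (-54 + 0) + 47 = -54 + 47 = -7)
a(3)*D(85, 61) = -1*3*(-7) = -3*(-7) = 21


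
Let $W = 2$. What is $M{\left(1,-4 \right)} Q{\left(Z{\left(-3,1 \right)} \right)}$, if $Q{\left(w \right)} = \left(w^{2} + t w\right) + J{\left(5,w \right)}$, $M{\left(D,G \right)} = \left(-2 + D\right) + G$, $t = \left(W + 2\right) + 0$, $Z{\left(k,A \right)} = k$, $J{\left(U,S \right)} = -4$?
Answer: $35$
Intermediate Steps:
$t = 4$ ($t = \left(2 + 2\right) + 0 = 4 + 0 = 4$)
$M{\left(D,G \right)} = -2 + D + G$
$Q{\left(w \right)} = -4 + w^{2} + 4 w$ ($Q{\left(w \right)} = \left(w^{2} + 4 w\right) - 4 = -4 + w^{2} + 4 w$)
$M{\left(1,-4 \right)} Q{\left(Z{\left(-3,1 \right)} \right)} = \left(-2 + 1 - 4\right) \left(-4 + \left(-3\right)^{2} + 4 \left(-3\right)\right) = - 5 \left(-4 + 9 - 12\right) = \left(-5\right) \left(-7\right) = 35$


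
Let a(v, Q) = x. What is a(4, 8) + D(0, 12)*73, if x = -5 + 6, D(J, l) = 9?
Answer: 658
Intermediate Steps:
x = 1
a(v, Q) = 1
a(4, 8) + D(0, 12)*73 = 1 + 9*73 = 1 + 657 = 658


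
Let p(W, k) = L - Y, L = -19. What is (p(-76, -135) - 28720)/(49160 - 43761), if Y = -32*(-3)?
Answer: -28835/5399 ≈ -5.3408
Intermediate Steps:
Y = 96
p(W, k) = -115 (p(W, k) = -19 - 1*96 = -19 - 96 = -115)
(p(-76, -135) - 28720)/(49160 - 43761) = (-115 - 28720)/(49160 - 43761) = -28835/5399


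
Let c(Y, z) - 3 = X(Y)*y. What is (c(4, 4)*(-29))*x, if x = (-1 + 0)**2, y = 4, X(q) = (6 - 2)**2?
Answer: -1943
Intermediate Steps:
X(q) = 16 (X(q) = 4**2 = 16)
c(Y, z) = 67 (c(Y, z) = 3 + 16*4 = 3 + 64 = 67)
x = 1 (x = (-1)**2 = 1)
(c(4, 4)*(-29))*x = (67*(-29))*1 = -1943*1 = -1943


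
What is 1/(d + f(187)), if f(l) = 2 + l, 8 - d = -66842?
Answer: 1/67039 ≈ 1.4917e-5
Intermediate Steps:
d = 66850 (d = 8 - 1*(-66842) = 8 + 66842 = 66850)
1/(d + f(187)) = 1/(66850 + (2 + 187)) = 1/(66850 + 189) = 1/67039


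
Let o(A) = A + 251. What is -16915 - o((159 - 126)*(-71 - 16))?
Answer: -14295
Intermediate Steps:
o(A) = 251 + A
-16915 - o((159 - 126)*(-71 - 16)) = -16915 - (251 + (159 - 126)*(-71 - 16)) = -16915 - (251 + 33*(-87)) = -16915 - (251 - 2871) = -16915 - 1*(-2620) = -16915 + 2620 = -14295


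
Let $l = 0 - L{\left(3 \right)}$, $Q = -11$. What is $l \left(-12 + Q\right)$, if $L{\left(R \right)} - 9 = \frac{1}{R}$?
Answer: $\frac{644}{3} \approx 214.67$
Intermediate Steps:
$L{\left(R \right)} = 9 + \frac{1}{R}$
$l = - \frac{28}{3}$ ($l = 0 - \left(9 + \frac{1}{3}\right) = 0 - \frac{28}{3} = - \frac{28}{3} \approx -9.3333$)
$l \left(-12 + Q\right) = - \frac{28 \left(-12 - 11\right)}{3} = \left(- \frac{28}{3}\right) \left(-23\right) = \frac{644}{3}$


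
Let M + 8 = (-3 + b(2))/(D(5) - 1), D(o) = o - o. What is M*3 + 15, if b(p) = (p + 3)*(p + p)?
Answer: -60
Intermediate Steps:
D(o) = 0
b(p) = 2*p*(3 + p) (b(p) = (3 + p)*(2*p) = 2*p*(3 + p))
M = -25 (M = -8 + (-3 + 2*2*(3 + 2))/(0 - 1) = -8 + (-3 + 2*2*5)/(-1) = -8 + (-3 + 20)*(-1) = -8 + 17*(-1) = -8 - 17 = -25)
M*3 + 15 = -25*3 + 15 = -75 + 15 = -60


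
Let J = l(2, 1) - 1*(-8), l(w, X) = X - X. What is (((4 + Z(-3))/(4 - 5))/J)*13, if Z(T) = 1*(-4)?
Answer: 0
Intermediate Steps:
l(w, X) = 0
Z(T) = -4
J = 8 (J = 0 - 1*(-8) = 0 + 8 = 8)
(((4 + Z(-3))/(4 - 5))/J)*13 = (((4 - 4)/(4 - 5))/8)*13 = ((0/(-1))/8)*13 = ((0*(-1))/8)*13 = ((⅛)*0)*13 = 0*13 = 0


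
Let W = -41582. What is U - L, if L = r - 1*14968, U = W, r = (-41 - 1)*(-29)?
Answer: -27832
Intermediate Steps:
r = 1218 (r = -42*(-29) = 1218)
U = -41582
L = -13750 (L = 1218 - 1*14968 = 1218 - 14968 = -13750)
U - L = -41582 - 1*(-13750) = -41582 + 13750 = -27832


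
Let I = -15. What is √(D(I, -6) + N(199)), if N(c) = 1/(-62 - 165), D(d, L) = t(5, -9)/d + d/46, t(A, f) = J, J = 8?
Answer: I*√21192195630/156630 ≈ 0.92942*I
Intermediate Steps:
t(A, f) = 8
D(d, L) = 8/d + d/46
N(c) = -1/227 (N(c) = 1/(-227) = -1/227)
√(D(I, -6) + N(199)) = √((8/(-15) + (1/46)*(-15)) - 1/227) = √((8*(-1/15) - 15/46) - 1/227) = √((-8/15 - 15/46) - 1/227) = √(-593/690 - 1/227) = √(-135301/156630) = I*√21192195630/156630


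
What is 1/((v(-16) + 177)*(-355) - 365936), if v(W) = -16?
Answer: -1/423091 ≈ -2.3636e-6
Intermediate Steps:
1/((v(-16) + 177)*(-355) - 365936) = 1/((-16 + 177)*(-355) - 365936) = 1/(161*(-355) - 365936) = 1/(-57155 - 365936) = 1/(-423091) = -1/423091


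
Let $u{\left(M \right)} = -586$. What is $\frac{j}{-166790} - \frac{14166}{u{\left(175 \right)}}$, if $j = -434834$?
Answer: $\frac{654389966}{24434735} \approx 26.781$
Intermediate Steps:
$\frac{j}{-166790} - \frac{14166}{u{\left(175 \right)}} = - \frac{434834}{-166790} - \frac{14166}{-586} = \left(-434834\right) \left(- \frac{1}{166790}\right) - - \frac{7083}{293} = \frac{217417}{83395} + \frac{7083}{293} = \frac{654389966}{24434735}$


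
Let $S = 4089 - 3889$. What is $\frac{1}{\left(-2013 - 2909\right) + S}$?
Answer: $- \frac{1}{4722} \approx -0.00021177$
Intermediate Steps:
$S = 200$
$\frac{1}{\left(-2013 - 2909\right) + S} = \frac{1}{\left(-2013 - 2909\right) + 200} = \frac{1}{-4922 + 200} = \frac{1}{-4722} = - \frac{1}{4722}$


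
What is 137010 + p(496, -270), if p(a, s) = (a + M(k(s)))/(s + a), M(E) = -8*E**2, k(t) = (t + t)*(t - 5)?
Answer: -88193517622/113 ≈ -7.8047e+8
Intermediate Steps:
k(t) = 2*t*(-5 + t) (k(t) = (2*t)*(-5 + t) = 2*t*(-5 + t))
p(a, s) = (a - 32*s**2*(-5 + s)**2)/(a + s) (p(a, s) = (a - 8*4*s**2*(-5 + s)**2)/(s + a) = (a - 32*s**2*(-5 + s)**2)/(a + s))
137010 + p(496, -270) = 137010 + (496 - 32*(-270)**2*(-5 - 270)**2)/(496 - 270) = 137010 + (496 - 32*72900*(-275)**2)/226 = 137010 + (496 - 32*72900*75625)/226 = 137010 + (496 - 176418000000)/226 = 137010 + (1/226)*(-176417999504) = 137010 - 88208999752/113 = -88193517622/113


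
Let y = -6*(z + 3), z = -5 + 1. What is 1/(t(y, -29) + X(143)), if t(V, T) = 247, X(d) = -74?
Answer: 1/173 ≈ 0.0057803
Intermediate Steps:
z = -4
y = 6 (y = -6*(-4 + 3) = -6*(-1) = 6)
1/(t(y, -29) + X(143)) = 1/(247 - 74) = 1/173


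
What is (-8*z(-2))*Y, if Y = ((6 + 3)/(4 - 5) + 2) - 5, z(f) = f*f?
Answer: 384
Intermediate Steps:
z(f) = f²
Y = -12 (Y = (9/(-1) + 2) - 5 = (9*(-1) + 2) - 5 = (-9 + 2) - 5 = -7 - 5 = -12)
(-8*z(-2))*Y = -8*(-2)²*(-12) = -8*4*(-12) = -32*(-12) = 384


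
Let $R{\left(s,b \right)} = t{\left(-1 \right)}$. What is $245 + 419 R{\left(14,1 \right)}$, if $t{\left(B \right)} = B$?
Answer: $-174$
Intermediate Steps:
$R{\left(s,b \right)} = -1$
$245 + 419 R{\left(14,1 \right)} = 245 + 419 \left(-1\right) = 245 - 419 = -174$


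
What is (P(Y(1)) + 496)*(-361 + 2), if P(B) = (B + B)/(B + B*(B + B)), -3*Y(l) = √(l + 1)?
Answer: -184526 - 4308*√2 ≈ -1.9062e+5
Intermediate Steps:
Y(l) = -√(1 + l)/3 (Y(l) = -√(l + 1)/3 = -√(1 + l)/3)
P(B) = 2*B/(B + 2*B²) (P(B) = (2*B)/(B + B*(2*B)) = (2*B)/(B + 2*B²) = 2*B/(B + 2*B²))
(P(Y(1)) + 496)*(-361 + 2) = (2/(1 + 2*(-√(1 + 1)/3)) + 496)*(-361 + 2) = (2/(1 + 2*(-√2/3)) + 496)*(-359) = (2/(1 - 2*√2/3) + 496)*(-359) = (496 + 2/(1 - 2*√2/3))*(-359) = -178064 - 718/(1 - 2*√2/3)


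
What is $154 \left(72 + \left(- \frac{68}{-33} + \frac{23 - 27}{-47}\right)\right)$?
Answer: $\frac{1610000}{141} \approx 11418.0$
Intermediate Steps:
$154 \left(72 + \left(- \frac{68}{-33} + \frac{23 - 27}{-47}\right)\right) = 154 \left(72 + \left(\left(-68\right) \left(- \frac{1}{33}\right) + \left(23 - 27\right) \left(- \frac{1}{47}\right)\right)\right) = 154 \left(72 + \left(\frac{68}{33} - - \frac{4}{47}\right)\right) = 154 \left(72 + \left(\frac{68}{33} + \frac{4}{47}\right)\right) = 154 \left(72 + \frac{3328}{1551}\right) = 154 \cdot \frac{115000}{1551} = \frac{1610000}{141}$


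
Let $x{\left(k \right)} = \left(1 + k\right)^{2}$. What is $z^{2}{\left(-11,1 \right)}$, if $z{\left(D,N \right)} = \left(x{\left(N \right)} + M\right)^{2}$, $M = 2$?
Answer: $1296$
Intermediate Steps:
$z{\left(D,N \right)} = \left(2 + \left(1 + N\right)^{2}\right)^{2}$ ($z{\left(D,N \right)} = \left(\left(1 + N\right)^{2} + 2\right)^{2} = \left(2 + \left(1 + N\right)^{2}\right)^{2}$)
$z^{2}{\left(-11,1 \right)} = \left(\left(2 + \left(1 + 1\right)^{2}\right)^{2}\right)^{2} = \left(\left(2 + 2^{2}\right)^{2}\right)^{2} = \left(\left(2 + 4\right)^{2}\right)^{2} = \left(6^{2}\right)^{2} = 36^{2} = 1296$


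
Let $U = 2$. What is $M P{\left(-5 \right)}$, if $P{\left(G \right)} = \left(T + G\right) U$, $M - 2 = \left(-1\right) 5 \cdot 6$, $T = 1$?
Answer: $224$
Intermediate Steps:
$M = -28$ ($M = 2 + \left(-1\right) 5 \cdot 6 = 2 - 30 = -28$)
$P{\left(G \right)} = 2 + 2 G$ ($P{\left(G \right)} = \left(1 + G\right) 2 = 2 + 2 G$)
$M P{\left(-5 \right)} = - 28 \left(2 + 2 \left(-5\right)\right) = - 28 \left(2 - 10\right) = \left(-28\right) \left(-8\right) = 224$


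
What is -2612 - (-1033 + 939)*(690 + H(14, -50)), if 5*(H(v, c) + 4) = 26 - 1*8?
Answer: 311052/5 ≈ 62210.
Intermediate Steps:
H(v, c) = -⅖ (H(v, c) = -4 + (26 - 1*8)/5 = -4 + (26 - 8)/5 = -4 + (⅕)*18 = -4 + 18/5 = -⅖)
-2612 - (-1033 + 939)*(690 + H(14, -50)) = -2612 - (-1033 + 939)*(690 - ⅖) = -2612 - (-94)*3448/5 = -2612 - 1*(-324112/5) = -2612 + 324112/5 = 311052/5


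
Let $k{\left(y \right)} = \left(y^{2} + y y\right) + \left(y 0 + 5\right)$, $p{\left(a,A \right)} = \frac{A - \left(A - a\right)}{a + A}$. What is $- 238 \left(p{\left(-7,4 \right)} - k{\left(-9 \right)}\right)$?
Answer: $\frac{117572}{3} \approx 39191.0$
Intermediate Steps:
$p{\left(a,A \right)} = \frac{a}{A + a}$
$k{\left(y \right)} = 5 + 2 y^{2}$ ($k{\left(y \right)} = \left(y^{2} + y^{2}\right) + \left(0 + 5\right) = 2 y^{2} + 5 = 5 + 2 y^{2}$)
$- 238 \left(p{\left(-7,4 \right)} - k{\left(-9 \right)}\right) = - 238 \left(- \frac{7}{4 - 7} - \left(5 + 2 \left(-9\right)^{2}\right)\right) = - 238 \left(- \frac{7}{-3} - \left(5 + 2 \cdot 81\right)\right) = - 238 \left(\left(-7\right) \left(- \frac{1}{3}\right) - \left(5 + 162\right)\right) = - 238 \left(\frac{7}{3} - 167\right) = \left(-238\right) \left(- \frac{494}{3}\right) = \frac{117572}{3}$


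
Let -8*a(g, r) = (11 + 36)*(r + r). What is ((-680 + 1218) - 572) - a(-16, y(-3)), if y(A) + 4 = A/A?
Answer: -277/4 ≈ -69.250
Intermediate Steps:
y(A) = -3 (y(A) = -4 + A/A = -4 + 1 = -3)
a(g, r) = -47*r/4 (a(g, r) = -(11 + 36)*(r + r)/8 = -47*2*r/8 = -47*r/4)
((-680 + 1218) - 572) - a(-16, y(-3)) = ((-680 + 1218) - 572) - (-47)*(-3)/4 = (538 - 572) - 1*141/4 = -34 - 141/4 = -277/4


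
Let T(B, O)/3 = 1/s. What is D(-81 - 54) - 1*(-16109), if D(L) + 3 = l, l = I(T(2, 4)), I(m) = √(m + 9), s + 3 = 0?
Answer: 16106 + 2*√2 ≈ 16109.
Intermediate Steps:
s = -3 (s = -3 + 0 = -3)
T(B, O) = -1 (T(B, O) = 3/(-3) = 3*(-⅓) = -1)
I(m) = √(9 + m)
l = 2*√2 (l = √(9 - 1) = √8 = 2*√2 ≈ 2.8284)
D(L) = -3 + 2*√2
D(-81 - 54) - 1*(-16109) = (-3 + 2*√2) - 1*(-16109) = (-3 + 2*√2) + 16109 = 16106 + 2*√2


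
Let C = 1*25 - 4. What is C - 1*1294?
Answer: -1273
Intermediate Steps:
C = 21 (C = 25 - 4 = 21)
C - 1*1294 = 21 - 1*1294 = 21 - 1294 = -1273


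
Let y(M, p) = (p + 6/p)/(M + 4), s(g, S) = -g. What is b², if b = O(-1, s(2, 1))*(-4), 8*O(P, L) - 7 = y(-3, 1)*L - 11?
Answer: 81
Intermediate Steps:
y(M, p) = (p + 6/p)/(4 + M)
O(P, L) = -½ + 7*L/8 (O(P, L) = 7/8 + (((6 + 1²)/(1*(4 - 3)))*L - 11)/8 = 7/8 + ((1*(6 + 1)/1)*L - 11)/8 = 7/8 + ((1*1*7)*L - 11)/8 = 7/8 + (7*L - 11)/8 = 7/8 + (-11 + 7*L)/8 = 7/8 + (-11/8 + 7*L/8) = -½ + 7*L/8)
b = 9 (b = (-½ + 7*(-1*2)/8)*(-4) = (-½ + (7/8)*(-2))*(-4) = (-½ - 7/4)*(-4) = -9/4*(-4) = 9)
b² = 9² = 81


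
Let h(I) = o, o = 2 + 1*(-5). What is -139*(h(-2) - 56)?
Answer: 8201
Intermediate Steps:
o = -3 (o = 2 - 5 = -3)
h(I) = -3
-139*(h(-2) - 56) = -139*(-3 - 56) = -139*(-59) = 8201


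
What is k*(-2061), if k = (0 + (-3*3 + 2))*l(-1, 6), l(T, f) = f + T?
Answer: 72135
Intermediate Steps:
l(T, f) = T + f
k = -35 (k = (0 + (-3*3 + 2))*(-1 + 6) = (0 + (-9 + 2))*5 = (0 - 7)*5 = -7*5 = -35)
k*(-2061) = -35*(-2061) = 72135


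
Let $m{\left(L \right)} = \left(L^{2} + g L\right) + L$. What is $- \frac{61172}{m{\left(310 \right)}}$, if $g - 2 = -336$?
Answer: $\frac{30586}{3565} \approx 8.5795$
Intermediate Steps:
$g = -334$ ($g = 2 - 336 = -334$)
$m{\left(L \right)} = L^{2} - 333 L$ ($m{\left(L \right)} = \left(L^{2} - 334 L\right) + L = L^{2} - 333 L$)
$- \frac{61172}{m{\left(310 \right)}} = - \frac{61172}{310 \left(-333 + 310\right)} = - \frac{61172}{310 \left(-23\right)} = - \frac{61172}{-7130} = \left(-61172\right) \left(- \frac{1}{7130}\right) = \frac{30586}{3565}$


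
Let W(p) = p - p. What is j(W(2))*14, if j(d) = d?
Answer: 0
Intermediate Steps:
W(p) = 0
j(W(2))*14 = 0*14 = 0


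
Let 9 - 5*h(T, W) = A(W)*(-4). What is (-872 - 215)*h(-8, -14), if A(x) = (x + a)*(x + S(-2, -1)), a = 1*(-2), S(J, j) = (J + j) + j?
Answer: -1262007/5 ≈ -2.5240e+5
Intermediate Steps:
S(J, j) = J + 2*j
a = -2
A(x) = (-4 + x)*(-2 + x) (A(x) = (x - 2)*(x + (-2 + 2*(-1))) = (-2 + x)*(x + (-2 - 2)) = (-2 + x)*(x - 4) = (-2 + x)*(-4 + x) = (-4 + x)*(-2 + x))
h(T, W) = 41/5 - 24*W/5 + 4*W²/5 (h(T, W) = 9/5 - (8 + W² - 6*W)*(-4)/5 = 9/5 - (-32 - 4*W² + 24*W)/5 = 9/5 + (32/5 - 24*W/5 + 4*W²/5) = 41/5 - 24*W/5 + 4*W²/5)
(-872 - 215)*h(-8, -14) = (-872 - 215)*(41/5 - 24/5*(-14) + (⅘)*(-14)²) = -1087*(41/5 + 336/5 + (⅘)*196) = -1087*(41/5 + 336/5 + 784/5) = -1087*1161/5 = -1262007/5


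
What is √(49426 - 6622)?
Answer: 6*√1189 ≈ 206.89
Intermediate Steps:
√(49426 - 6622) = √42804 = 6*√1189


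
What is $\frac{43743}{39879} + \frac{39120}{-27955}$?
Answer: $- \frac{3211723}{10617309} \approx -0.3025$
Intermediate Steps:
$\frac{43743}{39879} + \frac{39120}{-27955} = 43743 \cdot \frac{1}{39879} + 39120 \left(- \frac{1}{27955}\right) = \frac{2083}{1899} - \frac{7824}{5591} = - \frac{3211723}{10617309}$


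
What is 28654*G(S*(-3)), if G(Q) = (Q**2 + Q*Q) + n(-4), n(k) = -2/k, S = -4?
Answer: 8266679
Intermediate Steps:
G(Q) = 1/2 + 2*Q**2 (G(Q) = (Q**2 + Q*Q) - 2/(-4) = (Q**2 + Q**2) - 2*(-1/4) = 2*Q**2 + 1/2 = 1/2 + 2*Q**2)
28654*G(S*(-3)) = 28654*(1/2 + 2*(-4*(-3))**2) = 28654*(1/2 + 2*12**2) = 28654*(1/2 + 2*144) = 28654*(1/2 + 288) = 28654*(577/2) = 8266679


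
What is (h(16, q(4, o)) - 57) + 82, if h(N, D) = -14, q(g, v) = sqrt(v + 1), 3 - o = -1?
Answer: 11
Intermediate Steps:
o = 4 (o = 3 - 1*(-1) = 3 + 1 = 4)
q(g, v) = sqrt(1 + v)
(h(16, q(4, o)) - 57) + 82 = (-14 - 57) + 82 = -71 + 82 = 11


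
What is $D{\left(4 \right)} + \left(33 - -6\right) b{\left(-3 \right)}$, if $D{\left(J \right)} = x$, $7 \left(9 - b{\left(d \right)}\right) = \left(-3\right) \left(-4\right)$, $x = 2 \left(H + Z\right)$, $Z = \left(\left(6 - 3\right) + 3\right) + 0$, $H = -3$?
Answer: $\frac{2031}{7} \approx 290.14$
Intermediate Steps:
$Z = 6$ ($Z = \left(\left(6 - 3\right) + 3\right) + 0 = \left(3 + 3\right) + 0 = 6 + 0 = 6$)
$x = 6$ ($x = 2 \left(-3 + 6\right) = 2 \cdot 3 = 6$)
$b{\left(d \right)} = \frac{51}{7}$ ($b{\left(d \right)} = 9 - \frac{\left(-3\right) \left(-4\right)}{7} = 9 - \frac{12}{7} = \frac{51}{7}$)
$D{\left(J \right)} = 6$
$D{\left(4 \right)} + \left(33 - -6\right) b{\left(-3 \right)} = 6 + \left(33 - -6\right) \frac{51}{7} = 6 + \left(33 + 6\right) \frac{51}{7} = 6 + 39 \cdot \frac{51}{7} = 6 + \frac{1989}{7} = \frac{2031}{7}$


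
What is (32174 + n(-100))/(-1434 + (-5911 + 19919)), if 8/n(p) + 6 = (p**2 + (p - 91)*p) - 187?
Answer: 465026913/181738309 ≈ 2.5588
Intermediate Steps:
n(p) = 8/(-193 + p**2 + p*(-91 + p)) (n(p) = 8/(-6 + ((p**2 + (p - 91)*p) - 187)) = 8/(-6 + ((p**2 + (-91 + p)*p) - 187)) = 8/(-6 + ((p**2 + p*(-91 + p)) - 187)) = 8/(-6 + (-187 + p**2 + p*(-91 + p))) = 8/(-193 + p**2 + p*(-91 + p)))
(32174 + n(-100))/(-1434 + (-5911 + 19919)) = (32174 + 8/(-193 - 91*(-100) + 2*(-100)**2))/(-1434 + (-5911 + 19919)) = (32174 + 8/(-193 + 9100 + 2*10000))/(-1434 + 14008) = (32174 + 8/(-193 + 9100 + 20000))/12574 = (32174 + 8/28907)*(1/12574) = (930053826/28907)*(1/12574) = 465026913/181738309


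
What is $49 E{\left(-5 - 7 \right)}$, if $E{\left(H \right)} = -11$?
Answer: $-539$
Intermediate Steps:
$49 E{\left(-5 - 7 \right)} = 49 \left(-11\right) = -539$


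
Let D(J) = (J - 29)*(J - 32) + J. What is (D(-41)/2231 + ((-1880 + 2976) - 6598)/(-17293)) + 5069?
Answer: 195665415306/38580683 ≈ 5071.6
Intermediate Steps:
D(J) = J + (-32 + J)*(-29 + J) (D(J) = (-29 + J)*(-32 + J) + J = (-32 + J)*(-29 + J) + J = J + (-32 + J)*(-29 + J))
(D(-41)/2231 + ((-1880 + 2976) - 6598)/(-17293)) + 5069 = ((928 + (-41)² - 60*(-41))/2231 + ((-1880 + 2976) - 6598)/(-17293)) + 5069 = ((928 + 1681 + 2460)*(1/2231) + (1096 - 6598)*(-1/17293)) + 5069 = (5069*(1/2231) - 5502*(-1/17293)) + 5069 = (5069/2231 + 5502/17293) + 5069 = 99933179/38580683 + 5069 = 195665415306/38580683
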